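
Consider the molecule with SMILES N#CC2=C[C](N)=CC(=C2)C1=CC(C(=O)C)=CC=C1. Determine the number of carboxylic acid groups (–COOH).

Scan the SMILES for the carboxylic acid motif — none present.
Groups that are present: 1 ketone, 1 nitrile, 1 primary amine.

0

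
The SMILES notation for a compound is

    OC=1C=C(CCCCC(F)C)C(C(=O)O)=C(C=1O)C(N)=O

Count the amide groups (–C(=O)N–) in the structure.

The amide motif appears at heavy-atom position 19 in the SMILES.
Other groups present: 1 carboxylic acid, 2 hydroxyl.
Amide count: 1.

1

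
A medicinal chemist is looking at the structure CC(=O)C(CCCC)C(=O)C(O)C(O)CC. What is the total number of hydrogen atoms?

Walk through each heavy atom and fill implicit hydrogens from standard valence (C 4, N 3, O 2, S 2, halogen 1):
  atom 1: C, bond orders sum to 1 (valence 4) → 3 H
  atom 2: C, bond orders sum to 4 (valence 4) → 0 H
  atom 3: O, bond orders sum to 2 (valence 2) → 0 H
  atom 4: C, bond orders sum to 3 (valence 4) → 1 H
  atom 5: C, bond orders sum to 2 (valence 4) → 2 H
  atom 6: C, bond orders sum to 2 (valence 4) → 2 H
  atom 7: C, bond orders sum to 2 (valence 4) → 2 H
  atom 8: C, bond orders sum to 1 (valence 4) → 3 H
  atom 9: C, bond orders sum to 4 (valence 4) → 0 H
  atom 10: O, bond orders sum to 2 (valence 2) → 0 H
  atom 11: C, bond orders sum to 3 (valence 4) → 1 H
  atom 12: O, bond orders sum to 1 (valence 2) → 1 H
  atom 13: C, bond orders sum to 3 (valence 4) → 1 H
  atom 14: O, bond orders sum to 1 (valence 2) → 1 H
  atom 15: C, bond orders sum to 2 (valence 4) → 2 H
  atom 16: C, bond orders sum to 1 (valence 4) → 3 H
Total hydrogens: 22.

22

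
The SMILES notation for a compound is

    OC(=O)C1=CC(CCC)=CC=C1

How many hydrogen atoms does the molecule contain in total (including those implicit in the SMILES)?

12

Walk through each heavy atom and fill implicit hydrogens from standard valence (C 4, N 3, O 2, S 2, halogen 1):
  atom 1: O, bond orders sum to 1 (valence 2) → 1 H
  atom 2: C, bond orders sum to 4 (valence 4) → 0 H
  atom 3: O, bond orders sum to 2 (valence 2) → 0 H
  atom 4: C, bond orders sum to 4 (valence 4) → 0 H
  atom 5: C, bond orders sum to 3 (valence 4) → 1 H
  atom 6: C, bond orders sum to 4 (valence 4) → 0 H
  atom 7: C, bond orders sum to 2 (valence 4) → 2 H
  atom 8: C, bond orders sum to 2 (valence 4) → 2 H
  atom 9: C, bond orders sum to 1 (valence 4) → 3 H
  atom 10: C, bond orders sum to 3 (valence 4) → 1 H
  atom 11: C, bond orders sum to 3 (valence 4) → 1 H
  atom 12: C, bond orders sum to 3 (valence 4) → 1 H
Total hydrogens: 12.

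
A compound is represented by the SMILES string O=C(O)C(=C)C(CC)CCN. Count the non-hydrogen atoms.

11

Every atom symbol written in the SMILES (organic subset) is one heavy atom; implicit H are not written.
Heavy atoms by element → C:8, N:1, O:2.
Total: 11.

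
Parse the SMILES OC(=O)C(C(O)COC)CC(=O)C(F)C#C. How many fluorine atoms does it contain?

1

Scan the SMILES for F atoms (remember two-letter symbols like Cl and Br are single atoms).
Fluorine count: 1.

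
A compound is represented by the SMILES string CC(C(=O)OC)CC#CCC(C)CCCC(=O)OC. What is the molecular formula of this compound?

C15H24O4

Walk through each heavy atom and fill implicit hydrogens from standard valence (C 4, N 3, O 2, S 2, halogen 1):
  atom 1: C, bond orders sum to 1 (valence 4) → 3 H
  atom 2: C, bond orders sum to 3 (valence 4) → 1 H
  atom 3: C, bond orders sum to 4 (valence 4) → 0 H
  atom 4: O, bond orders sum to 2 (valence 2) → 0 H
  atom 5: O, bond orders sum to 2 (valence 2) → 0 H
  atom 6: C, bond orders sum to 1 (valence 4) → 3 H
  atom 7: C, bond orders sum to 2 (valence 4) → 2 H
  atom 8: C, bond orders sum to 4 (valence 4) → 0 H
  atom 9: C, bond orders sum to 4 (valence 4) → 0 H
  atom 10: C, bond orders sum to 2 (valence 4) → 2 H
  atom 11: C, bond orders sum to 3 (valence 4) → 1 H
  atom 12: C, bond orders sum to 1 (valence 4) → 3 H
  atom 13: C, bond orders sum to 2 (valence 4) → 2 H
  atom 14: C, bond orders sum to 2 (valence 4) → 2 H
  atom 15: C, bond orders sum to 2 (valence 4) → 2 H
  atom 16: C, bond orders sum to 4 (valence 4) → 0 H
  atom 17: O, bond orders sum to 2 (valence 2) → 0 H
  atom 18: O, bond orders sum to 2 (valence 2) → 0 H
  atom 19: C, bond orders sum to 1 (valence 4) → 3 H
Totals → C:15, H:24, O:4.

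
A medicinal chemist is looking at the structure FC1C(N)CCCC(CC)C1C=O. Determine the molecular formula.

Walk through each heavy atom and fill implicit hydrogens from standard valence (C 4, N 3, O 2, S 2, halogen 1):
  atom 1: F (halogen, monovalent) → 0 H
  atom 2: C, bond orders sum to 3 (valence 4) → 1 H
  atom 3: C, bond orders sum to 3 (valence 4) → 1 H
  atom 4: N, bond orders sum to 1 (valence 3) → 2 H
  atom 5: C, bond orders sum to 2 (valence 4) → 2 H
  atom 6: C, bond orders sum to 2 (valence 4) → 2 H
  atom 7: C, bond orders sum to 2 (valence 4) → 2 H
  atom 8: C, bond orders sum to 3 (valence 4) → 1 H
  atom 9: C, bond orders sum to 2 (valence 4) → 2 H
  atom 10: C, bond orders sum to 1 (valence 4) → 3 H
  atom 11: C, bond orders sum to 3 (valence 4) → 1 H
  atom 12: C, bond orders sum to 3 (valence 4) → 1 H
  atom 13: O, bond orders sum to 2 (valence 2) → 0 H
Totals → C:10, H:18, F:1, N:1, O:1.

C10H18FNO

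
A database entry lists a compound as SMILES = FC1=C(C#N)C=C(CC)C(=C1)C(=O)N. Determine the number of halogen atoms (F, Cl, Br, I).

1

Halogen atoms appear at heavy-atom position 1 (1×F).
Other groups present: 1 amide, 1 nitrile.
Halogen count: 1.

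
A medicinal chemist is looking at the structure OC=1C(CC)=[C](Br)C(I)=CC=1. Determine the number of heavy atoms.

Every atom symbol written in the SMILES (organic subset) is one heavy atom; implicit H are not written.
Heavy atoms by element → Br:1, C:8, I:1, O:1.
Total: 11.

11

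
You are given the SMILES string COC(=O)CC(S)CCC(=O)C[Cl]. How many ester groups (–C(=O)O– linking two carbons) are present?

1

The ester motif appears at heavy-atom position 3 in the SMILES.
Other groups present: 1 ketone, 1 thiol.
Ester count: 1.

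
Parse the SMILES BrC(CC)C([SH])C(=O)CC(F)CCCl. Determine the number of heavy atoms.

14

Every atom symbol written in the SMILES (organic subset) is one heavy atom; implicit H are not written.
Heavy atoms by element → Br:1, C:9, Cl:1, F:1, O:1, S:1.
Total: 14.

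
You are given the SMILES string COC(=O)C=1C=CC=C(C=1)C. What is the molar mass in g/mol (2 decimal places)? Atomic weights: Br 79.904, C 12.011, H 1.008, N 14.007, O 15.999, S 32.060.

150.18 g/mol

First, the molecular formula is C9H10O2 (counting implicit H from valence).
  C: 9 × 12.011 = 108.099
  H: 10 × 1.008 = 10.080
  O: 2 × 15.999 = 31.998
Sum: 9×12.011 + 10×1.008 + 2×15.999 = 150.177 → 150.18 g/mol.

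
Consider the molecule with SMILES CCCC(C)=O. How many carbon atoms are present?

5

Count every carbon token in the SMILES (each C, including those in ring-closure positions and inside branches).
Carbon count: 5.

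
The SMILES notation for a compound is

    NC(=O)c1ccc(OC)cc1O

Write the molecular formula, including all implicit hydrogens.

C8H9NO3

Walk through each heavy atom and fill implicit hydrogens from standard valence (C 4, N 3, O 2, S 2, halogen 1); for lowercase aromatic atoms, an aromatic c carries 1 H when it has two neighbours and 0 H with three, and aromatic n carries 0 H:
  atom 1: N, bond orders sum to 1 (valence 3) → 2 H
  atom 2: C, bond orders sum to 4 (valence 4) → 0 H
  atom 3: O, bond orders sum to 2 (valence 2) → 0 H
  atom 4: aromatic c, 3 neighbours → 0 H
  atom 5: aromatic c, 2 neighbours → 1 H
  atom 6: aromatic c, 2 neighbours → 1 H
  atom 7: aromatic c, 3 neighbours → 0 H
  atom 8: O, bond orders sum to 2 (valence 2) → 0 H
  atom 9: C, bond orders sum to 1 (valence 4) → 3 H
  atom 10: aromatic c, 2 neighbours → 1 H
  atom 11: aromatic c, 3 neighbours → 0 H
  atom 12: O, bond orders sum to 1 (valence 2) → 1 H
Totals → C:8, H:9, N:1, O:3.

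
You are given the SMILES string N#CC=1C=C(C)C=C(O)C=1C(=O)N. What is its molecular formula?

Walk through each heavy atom and fill implicit hydrogens from standard valence (C 4, N 3, O 2, S 2, halogen 1):
  atom 1: N, bond orders sum to 3 (valence 3) → 0 H
  atom 2: C, bond orders sum to 4 (valence 4) → 0 H
  atom 3: C, bond orders sum to 4 (valence 4) → 0 H
  atom 4: C, bond orders sum to 3 (valence 4) → 1 H
  atom 5: C, bond orders sum to 4 (valence 4) → 0 H
  atom 6: C, bond orders sum to 1 (valence 4) → 3 H
  atom 7: C, bond orders sum to 3 (valence 4) → 1 H
  atom 8: C, bond orders sum to 4 (valence 4) → 0 H
  atom 9: O, bond orders sum to 1 (valence 2) → 1 H
  atom 10: C, bond orders sum to 4 (valence 4) → 0 H
  atom 11: C, bond orders sum to 4 (valence 4) → 0 H
  atom 12: O, bond orders sum to 2 (valence 2) → 0 H
  atom 13: N, bond orders sum to 1 (valence 3) → 2 H
Totals → C:9, H:8, N:2, O:2.
In Hill order: C9H8N2O2.

C9H8N2O2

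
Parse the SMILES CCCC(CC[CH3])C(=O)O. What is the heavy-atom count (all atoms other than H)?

Every atom symbol written in the SMILES (organic subset) is one heavy atom; implicit H are not written.
Heavy atoms by element → C:8, O:2.
Total: 10.

10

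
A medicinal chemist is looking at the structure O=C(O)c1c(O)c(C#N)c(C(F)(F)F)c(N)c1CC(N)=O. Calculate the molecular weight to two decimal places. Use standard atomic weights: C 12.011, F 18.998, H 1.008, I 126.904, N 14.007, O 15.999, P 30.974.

303.20 g/mol

First, the molecular formula is C11H8F3N3O4 (counting implicit H from valence).
  C: 11 × 12.011 = 132.121
  F: 3 × 18.998 = 56.994
  H: 8 × 1.008 = 8.064
  N: 3 × 14.007 = 42.021
  O: 4 × 15.999 = 63.996
Sum: 11×12.011 + 3×18.998 + 8×1.008 + 3×14.007 + 4×15.999 = 303.196 → 303.20 g/mol.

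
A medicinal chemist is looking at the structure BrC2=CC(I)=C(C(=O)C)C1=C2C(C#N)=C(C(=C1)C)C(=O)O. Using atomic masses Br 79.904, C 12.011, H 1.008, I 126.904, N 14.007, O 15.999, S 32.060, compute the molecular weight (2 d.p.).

First, the molecular formula is C15H9BrINO3 (counting implicit H from valence).
  Br: 1 × 79.904 = 79.904
  C: 15 × 12.011 = 180.165
  H: 9 × 1.008 = 9.072
  I: 1 × 126.904 = 126.904
  N: 1 × 14.007 = 14.007
  O: 3 × 15.999 = 47.997
Sum: 1×79.904 + 15×12.011 + 9×1.008 + 1×126.904 + 1×14.007 + 3×15.999 = 458.049 → 458.05 g/mol.

458.05 g/mol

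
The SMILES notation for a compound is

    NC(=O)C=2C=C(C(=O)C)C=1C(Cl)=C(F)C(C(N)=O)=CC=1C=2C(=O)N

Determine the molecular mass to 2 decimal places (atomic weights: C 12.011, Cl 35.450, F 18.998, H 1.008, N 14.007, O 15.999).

351.72 g/mol

First, the molecular formula is C15H11ClFN3O4 (counting implicit H from valence).
  C: 15 × 12.011 = 180.165
  Cl: 1 × 35.450 = 35.450
  F: 1 × 18.998 = 18.998
  H: 11 × 1.008 = 11.088
  N: 3 × 14.007 = 42.021
  O: 4 × 15.999 = 63.996
Sum: 15×12.011 + 1×35.450 + 1×18.998 + 11×1.008 + 3×14.007 + 4×15.999 = 351.718 → 351.72 g/mol.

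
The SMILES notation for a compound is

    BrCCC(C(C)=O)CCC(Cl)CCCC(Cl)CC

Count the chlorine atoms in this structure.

2

Scan the SMILES for Cl atoms (remember two-letter symbols like Cl and Br are single atoms).
Chlorine count: 2.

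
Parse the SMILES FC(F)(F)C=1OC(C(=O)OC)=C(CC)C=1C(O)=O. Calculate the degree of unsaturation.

Molecular formula: C10H9F3O5.
DoU = (2C + 2 + N − H − X) / 2, where X is the halogen count and O/S are ignored.
    = (2·10 + 2 + 0 − 9 − 3) / 2 = 10 / 2 = 5.

5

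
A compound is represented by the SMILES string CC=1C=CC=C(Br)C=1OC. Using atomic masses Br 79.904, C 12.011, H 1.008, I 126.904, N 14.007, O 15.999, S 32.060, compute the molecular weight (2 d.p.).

First, the molecular formula is C8H9BrO (counting implicit H from valence).
  Br: 1 × 79.904 = 79.904
  C: 8 × 12.011 = 96.088
  H: 9 × 1.008 = 9.072
  O: 1 × 15.999 = 15.999
Sum: 1×79.904 + 8×12.011 + 9×1.008 + 1×15.999 = 201.063 → 201.06 g/mol.

201.06 g/mol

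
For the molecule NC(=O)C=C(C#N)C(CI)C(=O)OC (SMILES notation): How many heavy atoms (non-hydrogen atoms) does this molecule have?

Every atom symbol written in the SMILES (organic subset) is one heavy atom; implicit H are not written.
Heavy atoms by element → C:8, I:1, N:2, O:3.
Total: 14.

14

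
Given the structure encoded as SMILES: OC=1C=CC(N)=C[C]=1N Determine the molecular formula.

C6H8N2O

Walk through each heavy atom and fill implicit hydrogens from standard valence (C 4, N 3, O 2, S 2, halogen 1):
  atom 1: O, bond orders sum to 1 (valence 2) → 1 H
  atom 2: C, bond orders sum to 4 (valence 4) → 0 H
  atom 3: C, bond orders sum to 3 (valence 4) → 1 H
  atom 4: C, bond orders sum to 3 (valence 4) → 1 H
  atom 5: C, bond orders sum to 4 (valence 4) → 0 H
  atom 6: N, bond orders sum to 1 (valence 3) → 2 H
  atom 7: C, bond orders sum to 3 (valence 4) → 1 H
  atom 8: C with explicit H count 0
  atom 9: N, bond orders sum to 1 (valence 3) → 2 H
Totals → C:6, H:8, N:2, O:1.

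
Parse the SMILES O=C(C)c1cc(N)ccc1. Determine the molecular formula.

Walk through each heavy atom and fill implicit hydrogens from standard valence (C 4, N 3, O 2, S 2, halogen 1); for lowercase aromatic atoms, an aromatic c carries 1 H when it has two neighbours and 0 H with three, and aromatic n carries 0 H:
  atom 1: O, bond orders sum to 2 (valence 2) → 0 H
  atom 2: C, bond orders sum to 4 (valence 4) → 0 H
  atom 3: C, bond orders sum to 1 (valence 4) → 3 H
  atom 4: aromatic c, 3 neighbours → 0 H
  atom 5: aromatic c, 2 neighbours → 1 H
  atom 6: aromatic c, 3 neighbours → 0 H
  atom 7: N, bond orders sum to 1 (valence 3) → 2 H
  atom 8: aromatic c, 2 neighbours → 1 H
  atom 9: aromatic c, 2 neighbours → 1 H
  atom 10: aromatic c, 2 neighbours → 1 H
Totals → C:8, H:9, N:1, O:1.

C8H9NO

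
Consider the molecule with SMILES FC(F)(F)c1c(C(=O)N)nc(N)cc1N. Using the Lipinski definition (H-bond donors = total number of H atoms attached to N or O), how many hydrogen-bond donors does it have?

Donors: find every N or O and count the H atoms it carries.
  atom 8 (O): bond orders sum to 2 → 0 H
  atom 9 (N): bond orders sum to 1 → 2 H
  atom 10 (N): bond orders sum to 3 → 0 H
  atom 12 (N): bond orders sum to 1 → 2 H
  atom 15 (N): bond orders sum to 1 → 2 H
Lipinski HBD = 6.

6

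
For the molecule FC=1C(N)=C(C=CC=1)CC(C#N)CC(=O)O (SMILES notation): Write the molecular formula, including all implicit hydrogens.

C11H11FN2O2

Walk through each heavy atom and fill implicit hydrogens from standard valence (C 4, N 3, O 2, S 2, halogen 1):
  atom 1: F (halogen, monovalent) → 0 H
  atom 2: C, bond orders sum to 4 (valence 4) → 0 H
  atom 3: C, bond orders sum to 4 (valence 4) → 0 H
  atom 4: N, bond orders sum to 1 (valence 3) → 2 H
  atom 5: C, bond orders sum to 4 (valence 4) → 0 H
  atom 6: C, bond orders sum to 3 (valence 4) → 1 H
  atom 7: C, bond orders sum to 3 (valence 4) → 1 H
  atom 8: C, bond orders sum to 3 (valence 4) → 1 H
  atom 9: C, bond orders sum to 2 (valence 4) → 2 H
  atom 10: C, bond orders sum to 3 (valence 4) → 1 H
  atom 11: C, bond orders sum to 4 (valence 4) → 0 H
  atom 12: N, bond orders sum to 3 (valence 3) → 0 H
  atom 13: C, bond orders sum to 2 (valence 4) → 2 H
  atom 14: C, bond orders sum to 4 (valence 4) → 0 H
  atom 15: O, bond orders sum to 2 (valence 2) → 0 H
  atom 16: O, bond orders sum to 1 (valence 2) → 1 H
Totals → C:11, H:11, F:1, N:2, O:2.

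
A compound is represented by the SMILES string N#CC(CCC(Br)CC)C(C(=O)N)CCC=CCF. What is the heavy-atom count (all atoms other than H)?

Every atom symbol written in the SMILES (organic subset) is one heavy atom; implicit H are not written.
Heavy atoms by element → Br:1, C:14, F:1, N:2, O:1.
Total: 19.

19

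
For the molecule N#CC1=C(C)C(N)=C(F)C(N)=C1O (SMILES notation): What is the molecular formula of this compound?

C8H8FN3O

Walk through each heavy atom and fill implicit hydrogens from standard valence (C 4, N 3, O 2, S 2, halogen 1):
  atom 1: N, bond orders sum to 3 (valence 3) → 0 H
  atom 2: C, bond orders sum to 4 (valence 4) → 0 H
  atom 3: C, bond orders sum to 4 (valence 4) → 0 H
  atom 4: C, bond orders sum to 4 (valence 4) → 0 H
  atom 5: C, bond orders sum to 1 (valence 4) → 3 H
  atom 6: C, bond orders sum to 4 (valence 4) → 0 H
  atom 7: N, bond orders sum to 1 (valence 3) → 2 H
  atom 8: C, bond orders sum to 4 (valence 4) → 0 H
  atom 9: F (halogen, monovalent) → 0 H
  atom 10: C, bond orders sum to 4 (valence 4) → 0 H
  atom 11: N, bond orders sum to 1 (valence 3) → 2 H
  atom 12: C, bond orders sum to 4 (valence 4) → 0 H
  atom 13: O, bond orders sum to 1 (valence 2) → 1 H
Totals → C:8, H:8, F:1, N:3, O:1.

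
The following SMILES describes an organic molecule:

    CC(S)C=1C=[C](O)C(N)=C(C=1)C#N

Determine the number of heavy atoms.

13

Every atom symbol written in the SMILES (organic subset) is one heavy atom; implicit H are not written.
Heavy atoms by element → C:9, N:2, O:1, S:1.
Total: 13.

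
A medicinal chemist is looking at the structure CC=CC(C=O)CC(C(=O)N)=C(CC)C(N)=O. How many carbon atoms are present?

Count every carbon token in the SMILES (each C, including those in ring-closure positions and inside branches).
Carbon count: 12.

12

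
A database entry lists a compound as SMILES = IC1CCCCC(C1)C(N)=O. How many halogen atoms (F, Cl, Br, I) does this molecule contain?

Halogen atoms appear at heavy-atom position 1 (1×I).
Other groups present: 1 amide.
Halogen count: 1.

1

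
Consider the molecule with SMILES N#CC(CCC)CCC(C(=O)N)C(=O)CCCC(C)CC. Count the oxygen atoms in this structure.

Scan the SMILES for O atoms (remember two-letter symbols like Cl and Br are single atoms).
Oxygen count: 2.

2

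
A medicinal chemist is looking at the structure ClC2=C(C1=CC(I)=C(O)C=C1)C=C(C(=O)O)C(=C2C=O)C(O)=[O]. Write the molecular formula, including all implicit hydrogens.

Walk through each heavy atom and fill implicit hydrogens from standard valence (C 4, N 3, O 2, S 2, halogen 1):
  atom 1: Cl (halogen, monovalent) → 0 H
  atom 2: C, bond orders sum to 4 (valence 4) → 0 H
  atom 3: C, bond orders sum to 4 (valence 4) → 0 H
  atom 4: C, bond orders sum to 4 (valence 4) → 0 H
  atom 5: C, bond orders sum to 3 (valence 4) → 1 H
  atom 6: C, bond orders sum to 4 (valence 4) → 0 H
  atom 7: I (halogen, monovalent) → 0 H
  atom 8: C, bond orders sum to 4 (valence 4) → 0 H
  atom 9: O, bond orders sum to 1 (valence 2) → 1 H
  atom 10: C, bond orders sum to 3 (valence 4) → 1 H
  atom 11: C, bond orders sum to 3 (valence 4) → 1 H
  atom 12: C, bond orders sum to 3 (valence 4) → 1 H
  atom 13: C, bond orders sum to 4 (valence 4) → 0 H
  atom 14: C, bond orders sum to 4 (valence 4) → 0 H
  atom 15: O, bond orders sum to 2 (valence 2) → 0 H
  atom 16: O, bond orders sum to 1 (valence 2) → 1 H
  atom 17: C, bond orders sum to 4 (valence 4) → 0 H
  atom 18: C, bond orders sum to 4 (valence 4) → 0 H
  atom 19: C, bond orders sum to 3 (valence 4) → 1 H
  atom 20: O, bond orders sum to 2 (valence 2) → 0 H
  atom 21: C, bond orders sum to 4 (valence 4) → 0 H
  atom 22: O, bond orders sum to 1 (valence 2) → 1 H
  atom 23: O with explicit H count 0
Totals → C:15, H:8, Cl:1, I:1, O:6.

C15H8ClIO6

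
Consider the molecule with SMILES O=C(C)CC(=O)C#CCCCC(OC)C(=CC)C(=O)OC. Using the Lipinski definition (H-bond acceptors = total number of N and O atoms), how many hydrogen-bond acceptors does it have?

5

N atoms: 0; O atoms: 5.
Lipinski HBA = 0 + 5 = 5.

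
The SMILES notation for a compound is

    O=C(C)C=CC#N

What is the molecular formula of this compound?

Walk through each heavy atom and fill implicit hydrogens from standard valence (C 4, N 3, O 2, S 2, halogen 1):
  atom 1: O, bond orders sum to 2 (valence 2) → 0 H
  atom 2: C, bond orders sum to 4 (valence 4) → 0 H
  atom 3: C, bond orders sum to 1 (valence 4) → 3 H
  atom 4: C, bond orders sum to 3 (valence 4) → 1 H
  atom 5: C, bond orders sum to 3 (valence 4) → 1 H
  atom 6: C, bond orders sum to 4 (valence 4) → 0 H
  atom 7: N, bond orders sum to 3 (valence 3) → 0 H
Totals → C:5, H:5, N:1, O:1.
In Hill order: C5H5NO.

C5H5NO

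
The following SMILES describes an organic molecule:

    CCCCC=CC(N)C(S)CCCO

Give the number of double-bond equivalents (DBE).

Degree of unsaturation = (number of rings) + (number of π bonds).
Ring closures in the SMILES: 0.
π bonds: 1 double bond (each 1 DoU) → 1 DoU from unsaturation.
Total DoU = 0 + 1 = 1.

1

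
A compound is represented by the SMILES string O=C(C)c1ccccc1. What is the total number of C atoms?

Count every carbon token in the SMILES (each C, including those in ring-closure positions and inside branches).
Carbon count: 8.

8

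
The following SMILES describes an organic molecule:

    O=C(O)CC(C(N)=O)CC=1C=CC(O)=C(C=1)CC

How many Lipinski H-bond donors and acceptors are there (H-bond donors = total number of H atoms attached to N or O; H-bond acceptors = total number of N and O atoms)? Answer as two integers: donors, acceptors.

Donors: find every N or O and count the H atoms it carries.
  atom 1 (O): bond orders sum to 2 → 0 H
  atom 3 (O): bond orders sum to 1 → 1 H
  atom 7 (N): bond orders sum to 1 → 2 H
  atom 8 (O): bond orders sum to 2 → 0 H
  atom 14 (O): bond orders sum to 1 → 1 H
Lipinski HBD = 4.
Acceptors: N atoms = 1, O atoms = 4 → HBA = 5.

4, 5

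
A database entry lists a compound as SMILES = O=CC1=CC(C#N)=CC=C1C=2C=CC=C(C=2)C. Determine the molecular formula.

Walk through each heavy atom and fill implicit hydrogens from standard valence (C 4, N 3, O 2, S 2, halogen 1):
  atom 1: O, bond orders sum to 2 (valence 2) → 0 H
  atom 2: C, bond orders sum to 3 (valence 4) → 1 H
  atom 3: C, bond orders sum to 4 (valence 4) → 0 H
  atom 4: C, bond orders sum to 3 (valence 4) → 1 H
  atom 5: C, bond orders sum to 4 (valence 4) → 0 H
  atom 6: C, bond orders sum to 4 (valence 4) → 0 H
  atom 7: N, bond orders sum to 3 (valence 3) → 0 H
  atom 8: C, bond orders sum to 3 (valence 4) → 1 H
  atom 9: C, bond orders sum to 3 (valence 4) → 1 H
  atom 10: C, bond orders sum to 4 (valence 4) → 0 H
  atom 11: C, bond orders sum to 4 (valence 4) → 0 H
  atom 12: C, bond orders sum to 3 (valence 4) → 1 H
  atom 13: C, bond orders sum to 3 (valence 4) → 1 H
  atom 14: C, bond orders sum to 3 (valence 4) → 1 H
  atom 15: C, bond orders sum to 4 (valence 4) → 0 H
  atom 16: C, bond orders sum to 3 (valence 4) → 1 H
  atom 17: C, bond orders sum to 1 (valence 4) → 3 H
Totals → C:15, H:11, N:1, O:1.

C15H11NO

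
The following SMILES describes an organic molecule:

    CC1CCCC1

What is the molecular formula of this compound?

C6H12

Walk through each heavy atom and fill implicit hydrogens from standard valence (C 4, N 3, O 2, S 2, halogen 1):
  atom 1: C, bond orders sum to 1 (valence 4) → 3 H
  atom 2: C, bond orders sum to 3 (valence 4) → 1 H
  atom 3: C, bond orders sum to 2 (valence 4) → 2 H
  atom 4: C, bond orders sum to 2 (valence 4) → 2 H
  atom 5: C, bond orders sum to 2 (valence 4) → 2 H
  atom 6: C, bond orders sum to 2 (valence 4) → 2 H
Totals → C:6, H:12.
In Hill order: C6H12.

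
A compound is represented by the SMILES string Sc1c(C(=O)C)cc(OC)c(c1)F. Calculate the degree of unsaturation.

5

Molecular formula: C9H9FO2S.
DoU = (2C + 2 + N − H − X) / 2, where X is the halogen count and O/S are ignored.
    = (2·9 + 2 + 0 − 9 − 1) / 2 = 10 / 2 = 5.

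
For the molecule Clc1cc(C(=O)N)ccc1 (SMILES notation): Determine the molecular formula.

C7H6ClNO

Walk through each heavy atom and fill implicit hydrogens from standard valence (C 4, N 3, O 2, S 2, halogen 1); for lowercase aromatic atoms, an aromatic c carries 1 H when it has two neighbours and 0 H with three, and aromatic n carries 0 H:
  atom 1: Cl (halogen, monovalent) → 0 H
  atom 2: aromatic c, 3 neighbours → 0 H
  atom 3: aromatic c, 2 neighbours → 1 H
  atom 4: aromatic c, 3 neighbours → 0 H
  atom 5: C, bond orders sum to 4 (valence 4) → 0 H
  atom 6: O, bond orders sum to 2 (valence 2) → 0 H
  atom 7: N, bond orders sum to 1 (valence 3) → 2 H
  atom 8: aromatic c, 2 neighbours → 1 H
  atom 9: aromatic c, 2 neighbours → 1 H
  atom 10: aromatic c, 2 neighbours → 1 H
Totals → C:7, H:6, Cl:1, N:1, O:1.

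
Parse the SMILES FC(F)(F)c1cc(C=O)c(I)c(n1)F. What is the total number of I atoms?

1

Scan the SMILES for I atoms (remember two-letter symbols like Cl and Br are single atoms).
Iodine count: 1.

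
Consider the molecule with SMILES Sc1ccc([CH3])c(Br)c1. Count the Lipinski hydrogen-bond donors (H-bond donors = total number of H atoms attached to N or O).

Donors: find every N or O and count the H atoms it carries.
  (no N or O atoms present)
Lipinski HBD = 0.

0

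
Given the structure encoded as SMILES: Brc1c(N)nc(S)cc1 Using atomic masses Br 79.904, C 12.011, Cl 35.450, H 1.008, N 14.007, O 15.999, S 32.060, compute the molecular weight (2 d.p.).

205.07 g/mol

First, the molecular formula is C5H5BrN2S (counting implicit H from valence).
  Br: 1 × 79.904 = 79.904
  C: 5 × 12.011 = 60.055
  H: 5 × 1.008 = 5.040
  N: 2 × 14.007 = 28.014
  S: 1 × 32.060 = 32.060
Sum: 1×79.904 + 5×12.011 + 5×1.008 + 2×14.007 + 1×32.060 = 205.073 → 205.07 g/mol.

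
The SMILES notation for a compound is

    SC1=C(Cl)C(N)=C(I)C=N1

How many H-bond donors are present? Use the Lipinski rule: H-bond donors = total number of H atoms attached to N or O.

Donors: find every N or O and count the H atoms it carries.
  atom 6 (N): bond orders sum to 1 → 2 H
  atom 10 (N): bond orders sum to 3 → 0 H
Lipinski HBD = 2.

2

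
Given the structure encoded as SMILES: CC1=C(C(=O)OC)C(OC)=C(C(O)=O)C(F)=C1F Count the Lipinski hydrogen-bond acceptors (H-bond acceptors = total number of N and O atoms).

N atoms: 0; O atoms: 5.
Lipinski HBA = 0 + 5 = 5.

5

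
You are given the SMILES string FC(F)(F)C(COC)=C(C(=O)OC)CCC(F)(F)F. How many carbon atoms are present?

10

Count every carbon token in the SMILES (each C, including those in ring-closure positions and inside branches).
Carbon count: 10.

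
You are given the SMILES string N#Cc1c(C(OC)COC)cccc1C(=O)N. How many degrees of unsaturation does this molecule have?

7

Molecular formula: C12H14N2O3.
DoU = (2C + 2 + N − H − X) / 2, where X is the halogen count and O/S are ignored.
    = (2·12 + 2 + 2 − 14 − 0) / 2 = 14 / 2 = 7.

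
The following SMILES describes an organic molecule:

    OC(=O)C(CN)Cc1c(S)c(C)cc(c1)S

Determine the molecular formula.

Walk through each heavy atom and fill implicit hydrogens from standard valence (C 4, N 3, O 2, S 2, halogen 1); for lowercase aromatic atoms, an aromatic c carries 1 H when it has two neighbours and 0 H with three, and aromatic n carries 0 H:
  atom 1: O, bond orders sum to 1 (valence 2) → 1 H
  atom 2: C, bond orders sum to 4 (valence 4) → 0 H
  atom 3: O, bond orders sum to 2 (valence 2) → 0 H
  atom 4: C, bond orders sum to 3 (valence 4) → 1 H
  atom 5: C, bond orders sum to 2 (valence 4) → 2 H
  atom 6: N, bond orders sum to 1 (valence 3) → 2 H
  atom 7: C, bond orders sum to 2 (valence 4) → 2 H
  atom 8: aromatic c, 3 neighbours → 0 H
  atom 9: aromatic c, 3 neighbours → 0 H
  atom 10: S, bond orders sum to 1 (valence 2) → 1 H
  atom 11: aromatic c, 3 neighbours → 0 H
  atom 12: C, bond orders sum to 1 (valence 4) → 3 H
  atom 13: aromatic c, 2 neighbours → 1 H
  atom 14: aromatic c, 3 neighbours → 0 H
  atom 15: aromatic c, 2 neighbours → 1 H
  atom 16: S, bond orders sum to 1 (valence 2) → 1 H
Totals → C:11, H:15, N:1, O:2, S:2.

C11H15NO2S2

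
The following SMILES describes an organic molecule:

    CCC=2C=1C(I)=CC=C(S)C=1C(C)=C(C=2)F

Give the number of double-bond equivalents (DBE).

7

Molecular formula: C13H12FIS.
DoU = (2C + 2 + N − H − X) / 2, where X is the halogen count and O/S are ignored.
    = (2·13 + 2 + 0 − 12 − 2) / 2 = 14 / 2 = 7.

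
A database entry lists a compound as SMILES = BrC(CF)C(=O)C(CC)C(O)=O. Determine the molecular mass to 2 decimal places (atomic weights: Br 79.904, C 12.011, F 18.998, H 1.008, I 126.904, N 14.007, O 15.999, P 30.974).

First, the molecular formula is C7H10BrFO3 (counting implicit H from valence).
  Br: 1 × 79.904 = 79.904
  C: 7 × 12.011 = 84.077
  F: 1 × 18.998 = 18.998
  H: 10 × 1.008 = 10.080
  O: 3 × 15.999 = 47.997
Sum: 1×79.904 + 7×12.011 + 1×18.998 + 10×1.008 + 3×15.999 = 241.056 → 241.06 g/mol.

241.06 g/mol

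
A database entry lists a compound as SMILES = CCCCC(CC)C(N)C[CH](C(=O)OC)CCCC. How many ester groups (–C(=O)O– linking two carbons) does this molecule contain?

1

The ester motif appears at heavy-atom position 12 in the SMILES.
Other groups present: 1 primary amine.
Ester count: 1.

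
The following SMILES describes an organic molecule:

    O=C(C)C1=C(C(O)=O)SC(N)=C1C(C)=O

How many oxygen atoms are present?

Scan the SMILES for O atoms (remember two-letter symbols like Cl and Br are single atoms).
Oxygen count: 4.

4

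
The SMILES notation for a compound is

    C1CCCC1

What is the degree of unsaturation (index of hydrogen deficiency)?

1

Degree of unsaturation = (number of rings) + (number of π bonds).
Ring closures in the SMILES: 1.
π bonds: none → 0 DoU from unsaturation.
Total DoU = 1 + 0 = 1.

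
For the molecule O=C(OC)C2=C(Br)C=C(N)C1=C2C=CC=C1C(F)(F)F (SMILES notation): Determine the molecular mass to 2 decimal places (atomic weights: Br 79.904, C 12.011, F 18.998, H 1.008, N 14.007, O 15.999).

First, the molecular formula is C13H9BrF3NO2 (counting implicit H from valence).
  Br: 1 × 79.904 = 79.904
  C: 13 × 12.011 = 156.143
  F: 3 × 18.998 = 56.994
  H: 9 × 1.008 = 9.072
  N: 1 × 14.007 = 14.007
  O: 2 × 15.999 = 31.998
Sum: 1×79.904 + 13×12.011 + 3×18.998 + 9×1.008 + 1×14.007 + 2×15.999 = 348.118 → 348.12 g/mol.

348.12 g/mol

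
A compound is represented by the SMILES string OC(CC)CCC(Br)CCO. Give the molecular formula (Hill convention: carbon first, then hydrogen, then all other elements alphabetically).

C8H17BrO2

Walk through each heavy atom and fill implicit hydrogens from standard valence (C 4, N 3, O 2, S 2, halogen 1):
  atom 1: O, bond orders sum to 1 (valence 2) → 1 H
  atom 2: C, bond orders sum to 3 (valence 4) → 1 H
  atom 3: C, bond orders sum to 2 (valence 4) → 2 H
  atom 4: C, bond orders sum to 1 (valence 4) → 3 H
  atom 5: C, bond orders sum to 2 (valence 4) → 2 H
  atom 6: C, bond orders sum to 2 (valence 4) → 2 H
  atom 7: C, bond orders sum to 3 (valence 4) → 1 H
  atom 8: Br (halogen, monovalent) → 0 H
  atom 9: C, bond orders sum to 2 (valence 4) → 2 H
  atom 10: C, bond orders sum to 2 (valence 4) → 2 H
  atom 11: O, bond orders sum to 1 (valence 2) → 1 H
Totals → C:8, H:17, Br:1, O:2.
In Hill order: C8H17BrO2.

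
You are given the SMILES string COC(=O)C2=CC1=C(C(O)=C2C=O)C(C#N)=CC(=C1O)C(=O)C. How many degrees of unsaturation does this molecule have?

Degree of unsaturation = (number of rings) + (number of π bonds).
Ring closures in the SMILES: 2.
π bonds: 8 double bonds (each 1 DoU), 1 triple bond (each 2 DoU) → 10 DoU from unsaturation.
Total DoU = 2 + 10 = 12.

12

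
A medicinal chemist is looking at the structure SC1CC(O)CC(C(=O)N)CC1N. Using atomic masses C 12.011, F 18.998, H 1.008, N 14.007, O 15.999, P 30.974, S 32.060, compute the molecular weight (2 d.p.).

204.29 g/mol

First, the molecular formula is C8H16N2O2S (counting implicit H from valence).
  C: 8 × 12.011 = 96.088
  H: 16 × 1.008 = 16.128
  N: 2 × 14.007 = 28.014
  O: 2 × 15.999 = 31.998
  S: 1 × 32.060 = 32.060
Sum: 8×12.011 + 16×1.008 + 2×14.007 + 2×15.999 + 1×32.060 = 204.288 → 204.29 g/mol.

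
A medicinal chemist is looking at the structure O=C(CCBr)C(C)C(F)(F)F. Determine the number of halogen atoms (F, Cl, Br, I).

4

Halogen atoms appear at heavy-atom positions 5, 9, 10, 11 (1×Br, 3×F).
Other groups present: 1 ketone.
Halogen count: 4.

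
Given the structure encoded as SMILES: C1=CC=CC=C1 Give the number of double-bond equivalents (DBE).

4

Molecular formula: C6H6.
DoU = (2C + 2 + N − H − X) / 2, where X is the halogen count and O/S are ignored.
    = (2·6 + 2 + 0 − 6 − 0) / 2 = 8 / 2 = 4.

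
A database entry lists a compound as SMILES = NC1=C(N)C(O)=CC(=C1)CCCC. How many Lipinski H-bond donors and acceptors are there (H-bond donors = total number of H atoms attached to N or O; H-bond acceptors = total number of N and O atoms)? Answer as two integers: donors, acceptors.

5, 3

Donors: find every N or O and count the H atoms it carries.
  atom 1 (N): bond orders sum to 1 → 2 H
  atom 4 (N): bond orders sum to 1 → 2 H
  atom 6 (O): bond orders sum to 1 → 1 H
Lipinski HBD = 5.
Acceptors: N atoms = 2, O atoms = 1 → HBA = 3.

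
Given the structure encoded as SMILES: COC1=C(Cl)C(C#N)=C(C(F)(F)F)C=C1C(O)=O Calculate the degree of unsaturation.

Degree of unsaturation = (number of rings) + (number of π bonds).
Ring closures in the SMILES: 1.
π bonds: 4 double bonds (each 1 DoU), 1 triple bond (each 2 DoU) → 6 DoU from unsaturation.
Total DoU = 1 + 6 = 7.

7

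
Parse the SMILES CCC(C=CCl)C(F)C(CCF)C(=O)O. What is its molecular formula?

C10H15ClF2O2

Walk through each heavy atom and fill implicit hydrogens from standard valence (C 4, N 3, O 2, S 2, halogen 1):
  atom 1: C, bond orders sum to 1 (valence 4) → 3 H
  atom 2: C, bond orders sum to 2 (valence 4) → 2 H
  atom 3: C, bond orders sum to 3 (valence 4) → 1 H
  atom 4: C, bond orders sum to 3 (valence 4) → 1 H
  atom 5: C, bond orders sum to 3 (valence 4) → 1 H
  atom 6: Cl (halogen, monovalent) → 0 H
  atom 7: C, bond orders sum to 3 (valence 4) → 1 H
  atom 8: F (halogen, monovalent) → 0 H
  atom 9: C, bond orders sum to 3 (valence 4) → 1 H
  atom 10: C, bond orders sum to 2 (valence 4) → 2 H
  atom 11: C, bond orders sum to 2 (valence 4) → 2 H
  atom 12: F (halogen, monovalent) → 0 H
  atom 13: C, bond orders sum to 4 (valence 4) → 0 H
  atom 14: O, bond orders sum to 2 (valence 2) → 0 H
  atom 15: O, bond orders sum to 1 (valence 2) → 1 H
Totals → C:10, H:15, Cl:1, F:2, O:2.
In Hill order: C10H15ClF2O2.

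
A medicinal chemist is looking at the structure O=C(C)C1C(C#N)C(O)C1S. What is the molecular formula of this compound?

C7H9NO2S

Walk through each heavy atom and fill implicit hydrogens from standard valence (C 4, N 3, O 2, S 2, halogen 1):
  atom 1: O, bond orders sum to 2 (valence 2) → 0 H
  atom 2: C, bond orders sum to 4 (valence 4) → 0 H
  atom 3: C, bond orders sum to 1 (valence 4) → 3 H
  atom 4: C, bond orders sum to 3 (valence 4) → 1 H
  atom 5: C, bond orders sum to 3 (valence 4) → 1 H
  atom 6: C, bond orders sum to 4 (valence 4) → 0 H
  atom 7: N, bond orders sum to 3 (valence 3) → 0 H
  atom 8: C, bond orders sum to 3 (valence 4) → 1 H
  atom 9: O, bond orders sum to 1 (valence 2) → 1 H
  atom 10: C, bond orders sum to 3 (valence 4) → 1 H
  atom 11: S, bond orders sum to 1 (valence 2) → 1 H
Totals → C:7, H:9, N:1, O:2, S:1.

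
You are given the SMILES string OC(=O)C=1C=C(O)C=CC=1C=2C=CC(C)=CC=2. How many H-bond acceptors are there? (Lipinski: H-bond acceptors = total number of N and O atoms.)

3

N atoms: 0; O atoms: 3.
Lipinski HBA = 0 + 3 = 3.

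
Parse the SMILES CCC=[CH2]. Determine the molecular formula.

C4H8

Walk through each heavy atom and fill implicit hydrogens from standard valence (C 4, N 3, O 2, S 2, halogen 1):
  atom 1: C, bond orders sum to 1 (valence 4) → 3 H
  atom 2: C, bond orders sum to 2 (valence 4) → 2 H
  atom 3: C, bond orders sum to 3 (valence 4) → 1 H
  atom 4: C with explicit H count 2
Totals → C:4, H:8.
In Hill order: C4H8.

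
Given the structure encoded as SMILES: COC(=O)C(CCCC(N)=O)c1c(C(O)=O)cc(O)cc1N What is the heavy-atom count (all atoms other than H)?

22

Every atom symbol written in the SMILES (organic subset) is one heavy atom; implicit H are not written.
Heavy atoms by element → C:14, N:2, O:6.
Total: 22.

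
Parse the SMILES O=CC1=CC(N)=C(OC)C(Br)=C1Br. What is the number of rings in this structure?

In SMILES, each pair of matching ring-closure digits denotes one ring-closing bond; the number of such bonds equals the number of independent rings.
Ring-closure bonds here: 1.

1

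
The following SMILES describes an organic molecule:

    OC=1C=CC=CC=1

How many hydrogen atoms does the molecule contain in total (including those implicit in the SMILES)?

6

Walk through each heavy atom and fill implicit hydrogens from standard valence (C 4, N 3, O 2, S 2, halogen 1):
  atom 1: O, bond orders sum to 1 (valence 2) → 1 H
  atom 2: C, bond orders sum to 4 (valence 4) → 0 H
  atom 3: C, bond orders sum to 3 (valence 4) → 1 H
  atom 4: C, bond orders sum to 3 (valence 4) → 1 H
  atom 5: C, bond orders sum to 3 (valence 4) → 1 H
  atom 6: C, bond orders sum to 3 (valence 4) → 1 H
  atom 7: C, bond orders sum to 3 (valence 4) → 1 H
Total hydrogens: 6.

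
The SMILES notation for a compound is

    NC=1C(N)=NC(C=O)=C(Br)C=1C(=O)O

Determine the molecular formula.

C7H6BrN3O3

Walk through each heavy atom and fill implicit hydrogens from standard valence (C 4, N 3, O 2, S 2, halogen 1):
  atom 1: N, bond orders sum to 1 (valence 3) → 2 H
  atom 2: C, bond orders sum to 4 (valence 4) → 0 H
  atom 3: C, bond orders sum to 4 (valence 4) → 0 H
  atom 4: N, bond orders sum to 1 (valence 3) → 2 H
  atom 5: N, bond orders sum to 3 (valence 3) → 0 H
  atom 6: C, bond orders sum to 4 (valence 4) → 0 H
  atom 7: C, bond orders sum to 3 (valence 4) → 1 H
  atom 8: O, bond orders sum to 2 (valence 2) → 0 H
  atom 9: C, bond orders sum to 4 (valence 4) → 0 H
  atom 10: Br (halogen, monovalent) → 0 H
  atom 11: C, bond orders sum to 4 (valence 4) → 0 H
  atom 12: C, bond orders sum to 4 (valence 4) → 0 H
  atom 13: O, bond orders sum to 2 (valence 2) → 0 H
  atom 14: O, bond orders sum to 1 (valence 2) → 1 H
Totals → C:7, H:6, Br:1, N:3, O:3.
In Hill order: C7H6BrN3O3.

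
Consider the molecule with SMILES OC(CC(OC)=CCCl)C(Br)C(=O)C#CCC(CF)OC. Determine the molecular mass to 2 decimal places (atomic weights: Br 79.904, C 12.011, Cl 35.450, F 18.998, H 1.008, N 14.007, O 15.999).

First, the molecular formula is C14H19BrClFO4 (counting implicit H from valence).
  Br: 1 × 79.904 = 79.904
  C: 14 × 12.011 = 168.154
  Cl: 1 × 35.450 = 35.450
  F: 1 × 18.998 = 18.998
  H: 19 × 1.008 = 19.152
  O: 4 × 15.999 = 63.996
Sum: 1×79.904 + 14×12.011 + 1×35.450 + 1×18.998 + 19×1.008 + 4×15.999 = 385.654 → 385.65 g/mol.

385.65 g/mol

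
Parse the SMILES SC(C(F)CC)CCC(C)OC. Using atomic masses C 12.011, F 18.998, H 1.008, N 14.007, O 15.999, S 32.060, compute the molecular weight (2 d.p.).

First, the molecular formula is C9H19FOS (counting implicit H from valence).
  C: 9 × 12.011 = 108.099
  F: 1 × 18.998 = 18.998
  H: 19 × 1.008 = 19.152
  O: 1 × 15.999 = 15.999
  S: 1 × 32.060 = 32.060
Sum: 9×12.011 + 1×18.998 + 19×1.008 + 1×15.999 + 1×32.060 = 194.308 → 194.31 g/mol.

194.31 g/mol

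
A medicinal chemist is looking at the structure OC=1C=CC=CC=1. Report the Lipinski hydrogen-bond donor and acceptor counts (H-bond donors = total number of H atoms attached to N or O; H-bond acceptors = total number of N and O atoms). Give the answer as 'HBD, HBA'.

Donors: find every N or O and count the H atoms it carries.
  atom 1 (O): bond orders sum to 1 → 1 H
Lipinski HBD = 1.
Acceptors: N atoms = 0, O atoms = 1 → HBA = 1.

1, 1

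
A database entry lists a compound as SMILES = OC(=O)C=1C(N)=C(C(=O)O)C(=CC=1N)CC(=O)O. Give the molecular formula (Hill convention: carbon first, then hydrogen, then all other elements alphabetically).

C10H10N2O6

Walk through each heavy atom and fill implicit hydrogens from standard valence (C 4, N 3, O 2, S 2, halogen 1):
  atom 1: O, bond orders sum to 1 (valence 2) → 1 H
  atom 2: C, bond orders sum to 4 (valence 4) → 0 H
  atom 3: O, bond orders sum to 2 (valence 2) → 0 H
  atom 4: C, bond orders sum to 4 (valence 4) → 0 H
  atom 5: C, bond orders sum to 4 (valence 4) → 0 H
  atom 6: N, bond orders sum to 1 (valence 3) → 2 H
  atom 7: C, bond orders sum to 4 (valence 4) → 0 H
  atom 8: C, bond orders sum to 4 (valence 4) → 0 H
  atom 9: O, bond orders sum to 2 (valence 2) → 0 H
  atom 10: O, bond orders sum to 1 (valence 2) → 1 H
  atom 11: C, bond orders sum to 4 (valence 4) → 0 H
  atom 12: C, bond orders sum to 3 (valence 4) → 1 H
  atom 13: C, bond orders sum to 4 (valence 4) → 0 H
  atom 14: N, bond orders sum to 1 (valence 3) → 2 H
  atom 15: C, bond orders sum to 2 (valence 4) → 2 H
  atom 16: C, bond orders sum to 4 (valence 4) → 0 H
  atom 17: O, bond orders sum to 2 (valence 2) → 0 H
  atom 18: O, bond orders sum to 1 (valence 2) → 1 H
Totals → C:10, H:10, N:2, O:6.
In Hill order: C10H10N2O6.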